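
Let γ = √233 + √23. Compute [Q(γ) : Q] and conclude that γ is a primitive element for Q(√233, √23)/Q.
[Q(γ) : Q] = 4 (equivalently, Q(γ) = Q(√233, √23))

Obviously Q(γ) ⊆ Q(√233, √23), and [Q(√233, √23):Q] = 4 (since 233, 23 are distinct squarefree integers > 1 with 5359 not a perfect square). To show equality we compute the minimal polynomial of γ. From γ = √233 + √23: γ^2 = 233 + 2√(5359) + 23 = 256 + 2√(5359), so γ^2 - 256 = 2√(5359); squaring, (γ^2 - 256)^2 = 4·5359, i.e. γ^4 - 512γ^2 + 65536 - 21436 = 0, i.e. γ^4 - 512γ^2 + 44100 = 0. So γ is a root of x^4 - 512x^2 + 44100. This polynomial is irreducible over Q: it has no rational root (each ±√233 ± √23 is irrational), and any factorization into two quadratics over Q would force √(5359) ∈ Q (pairing opposite roots) or √233, √23 ∈ Q (other pairings), all impossible. Hence [Q(γ):Q] = 4 = [Q(√233, √23):Q], so Q(γ) = Q(√233, √23).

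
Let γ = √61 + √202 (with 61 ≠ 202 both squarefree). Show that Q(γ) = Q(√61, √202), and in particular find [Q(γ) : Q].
[Q(γ) : Q] = 4 (equivalently, Q(γ) = Q(√61, √202))

Obviously Q(γ) ⊆ Q(√61, √202), and [Q(√61, √202):Q] = 4 (since 61, 202 are distinct squarefree integers > 1 with 12322 not a perfect square). To show equality we compute the minimal polynomial of γ. From γ = √61 + √202: γ^2 = 61 + 2√(12322) + 202 = 263 + 2√(12322), so γ^2 - 263 = 2√(12322); squaring, (γ^2 - 263)^2 = 4·12322, i.e. γ^4 - 526γ^2 + 69169 - 49288 = 0, i.e. γ^4 - 526γ^2 + 19881 = 0. So γ is a root of x^4 - 526x^2 + 19881. This polynomial is irreducible over Q: it has no rational root (each ±√61 ± √202 is irrational), and any factorization into two quadratics over Q would force √(12322) ∈ Q (pairing opposite roots) or √61, √202 ∈ Q (other pairings), all impossible. Hence [Q(γ):Q] = 4 = [Q(√61, √202):Q], so Q(γ) = Q(√61, √202).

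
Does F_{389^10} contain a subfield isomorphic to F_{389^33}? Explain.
No: F_{389^33} is not a subfield of F_{389^10}

F_{p^m} embeds in F_{p^n} iff m | n. Here 33 ∤ 10 (since 10 = 0·33 + 10 with remainder 10 ≠ 0), so F_{389^33} is not a subfield of F_{389^10}. Equivalently: if it were, the tower law would give 33 = [F_{389^33}:F_389] dividing [F_{389^10}:F_389] = 10, contradiction.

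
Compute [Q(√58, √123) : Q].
[Q(√58, √123) : Q] = 4

[Q(√58):Q] = 2 (min poly x^2 - 58, irreducible since 58 is squarefree > 1). For the top step, suppose √123 ∈ Q(√58), say √123 = c + d√58 with c, d ∈ Q. Squaring: 123 = c^2 + 58d^2 + 2cd√58. Since √58 ∉ Q this forces 2cd = 0. If d = 0 then √123 = c ∈ Q, contradicting 123 squarefree > 1. If c = 0 then 123 = 58d^2, so 58·123 = (58d)^2 is a perfect square in Q — but 58·123 = 7134 is not a perfect square (since 58 and 123 are distinct squarefree integers). Contradiction. Hence √123 ∉ Q(√58), so x^2 - 123 stays irreducible over Q(√58) and [Q(√58, √123) : Q(√58)] = 2. By the tower law, [Q(√58, √123) : Q] = 2 · 2 = 4.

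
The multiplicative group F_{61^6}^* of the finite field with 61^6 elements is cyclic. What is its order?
|F_{61^6}^*| = 51520374360

F_{61^6} has 61^6 = 51520374361 elements; its multiplicative group consists of all nonzero elements, so |F_{61^6}^*| = 51520374361 - 1 = 51520374360. (It is cyclic since any finite subgroup of the multiplicative group of a field is cyclic.)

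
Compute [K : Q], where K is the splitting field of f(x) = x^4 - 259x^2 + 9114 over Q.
[K : Q] = 4

Solving the quadratic in x^2: x^2 = (259 ± √(259^2 - 4·9114))/2 = (259 ± √30625)/2 = (259 ± 175)/2, giving x^2 = 217 or x^2 = 42. So f(x) = (x^2 - 217)(x^2 - 42) and the roots of f are ±√217, ±√42. Hence the splitting field is K = Q(√217, √42). Since 217 and 42 are distinct squarefree integers > 1, their product 9114 is not a perfect square, so √42 ∉ Q(√217). By the tower law [K:Q] = [Q(√217,√42):Q(√217)] · [Q(√217):Q] = 2 · 2 = 4.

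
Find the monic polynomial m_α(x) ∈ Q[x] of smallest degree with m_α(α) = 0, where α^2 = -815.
m_α(x) = x^2 + 815

α satisfies α^2 + 815 = 0, so x^2 + 815 annihilates α. Since d = -815 is squarefree and ≠ 1, it is not a perfect square in Q, so x^2 + 815 has no rational root and is therefore irreducible over Q (a degree-2 polynomial over a field is irreducible iff it has no root). Hence m_α(x) = x^2 + 815.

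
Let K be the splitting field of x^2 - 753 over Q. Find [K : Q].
[K : Q] = 2

f(x) = x^2 - 753 factors as (x - √753)(x + √753). The splitting field is K = Q(√753). Since 753 is squarefree and > 1, it is not a perfect square, so x^2 - 753 is irreducible over Q and [Q(√753) : Q] = 2. Hence [K : Q] = 2.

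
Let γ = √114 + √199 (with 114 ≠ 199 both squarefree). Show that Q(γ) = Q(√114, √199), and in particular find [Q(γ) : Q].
[Q(γ) : Q] = 4 (equivalently, Q(γ) = Q(√114, √199))

Obviously Q(γ) ⊆ Q(√114, √199), and [Q(√114, √199):Q] = 4 (since 114, 199 are distinct squarefree integers > 1 with 22686 not a perfect square). To show equality we compute the minimal polynomial of γ. From γ = √114 + √199: γ^2 = 114 + 2√(22686) + 199 = 313 + 2√(22686), so γ^2 - 313 = 2√(22686); squaring, (γ^2 - 313)^2 = 4·22686, i.e. γ^4 - 626γ^2 + 97969 - 90744 = 0, i.e. γ^4 - 626γ^2 + 7225 = 0. So γ is a root of x^4 - 626x^2 + 7225. This polynomial is irreducible over Q: it has no rational root (each ±√114 ± √199 is irrational), and any factorization into two quadratics over Q would force √(22686) ∈ Q (pairing opposite roots) or √114, √199 ∈ Q (other pairings), all impossible. Hence [Q(γ):Q] = 4 = [Q(√114, √199):Q], so Q(γ) = Q(√114, √199).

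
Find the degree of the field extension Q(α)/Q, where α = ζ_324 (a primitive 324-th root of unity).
[Q(α):Q] = 108

The minimal polynomial of ζ_324 over Q is the 324-th cyclotomic polynomial Φ_324(x), which is irreducible over Q and has degree φ(324) = 108. Hence [Q(α):Q] = φ(324) = 108.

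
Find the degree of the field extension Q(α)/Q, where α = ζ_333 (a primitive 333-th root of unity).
[Q(α):Q] = 216

The minimal polynomial of ζ_333 over Q is the 333-th cyclotomic polynomial Φ_333(x), which is irreducible over Q and has degree φ(333) = 216. Hence [Q(α):Q] = φ(333) = 216.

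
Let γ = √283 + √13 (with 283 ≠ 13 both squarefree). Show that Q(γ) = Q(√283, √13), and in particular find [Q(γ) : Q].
[Q(γ) : Q] = 4 (equivalently, Q(γ) = Q(√283, √13))

Obviously Q(γ) ⊆ Q(√283, √13), and [Q(√283, √13):Q] = 4 (since 283, 13 are distinct squarefree integers > 1 with 3679 not a perfect square). To show equality we compute the minimal polynomial of γ. From γ = √283 + √13: γ^2 = 283 + 2√(3679) + 13 = 296 + 2√(3679), so γ^2 - 296 = 2√(3679); squaring, (γ^2 - 296)^2 = 4·3679, i.e. γ^4 - 592γ^2 + 87616 - 14716 = 0, i.e. γ^4 - 592γ^2 + 72900 = 0. So γ is a root of x^4 - 592x^2 + 72900. This polynomial is irreducible over Q: it has no rational root (each ±√283 ± √13 is irrational), and any factorization into two quadratics over Q would force √(3679) ∈ Q (pairing opposite roots) or √283, √13 ∈ Q (other pairings), all impossible. Hence [Q(γ):Q] = 4 = [Q(√283, √13):Q], so Q(γ) = Q(√283, √13).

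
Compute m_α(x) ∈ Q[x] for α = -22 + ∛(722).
m_α(x) = x^3 + 66x^2 + 1452x + 9926

Set β = α + 22 = ∛(722), so β^3 = 722. Then (α + 22)^3 - 722 = 0, i.e. α is a root of g(x) = (x + 22)^3 - 722 = x^3 + 66x^2 + 1452x + 9926. Since g(x) = h(x + 22) where h(x) = x^3 - 722, and h is irreducible over Q (because 722 is not a perfect cube, so h has no rational root, and a monic cubic with no rational root is irreducible), g is also irreducible (irreducibility is preserved under the substitution x → x + 22). Hence m_α(x) = x^3 + 66x^2 + 1452x + 9926.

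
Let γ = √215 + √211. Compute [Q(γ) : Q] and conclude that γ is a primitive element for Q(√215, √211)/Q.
[Q(γ) : Q] = 4 (equivalently, Q(γ) = Q(√215, √211))

Obviously Q(γ) ⊆ Q(√215, √211), and [Q(√215, √211):Q] = 4 (since 215, 211 are distinct squarefree integers > 1 with 45365 not a perfect square). To show equality we compute the minimal polynomial of γ. From γ = √215 + √211: γ^2 = 215 + 2√(45365) + 211 = 426 + 2√(45365), so γ^2 - 426 = 2√(45365); squaring, (γ^2 - 426)^2 = 4·45365, i.e. γ^4 - 852γ^2 + 181476 - 181460 = 0, i.e. γ^4 - 852γ^2 + 16 = 0. So γ is a root of x^4 - 852x^2 + 16. This polynomial is irreducible over Q: it has no rational root (each ±√215 ± √211 is irrational), and any factorization into two quadratics over Q would force √(45365) ∈ Q (pairing opposite roots) or √215, √211 ∈ Q (other pairings), all impossible. Hence [Q(γ):Q] = 4 = [Q(√215, √211):Q], so Q(γ) = Q(√215, √211).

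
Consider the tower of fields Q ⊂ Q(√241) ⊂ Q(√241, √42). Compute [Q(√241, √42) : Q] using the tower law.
[Q(√241, √42) : Q] = 4

[Q(√241):Q] = 2 (min poly x^2 - 241, irreducible since 241 is squarefree > 1). For the top step, suppose √42 ∈ Q(√241), say √42 = c + d√241 with c, d ∈ Q. Squaring: 42 = c^2 + 241d^2 + 2cd√241. Since √241 ∉ Q this forces 2cd = 0. If d = 0 then √42 = c ∈ Q, contradicting 42 squarefree > 1. If c = 0 then 42 = 241d^2, so 241·42 = (241d)^2 is a perfect square in Q — but 241·42 = 10122 is not a perfect square (since 241 and 42 are distinct squarefree integers). Contradiction. Hence √42 ∉ Q(√241), so x^2 - 42 stays irreducible over Q(√241) and [Q(√241, √42) : Q(√241)] = 2. By the tower law, [Q(√241, √42) : Q] = 2 · 2 = 4.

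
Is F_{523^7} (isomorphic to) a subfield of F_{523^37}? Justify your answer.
No: F_{523^7} is not a subfield of F_{523^37}

F_{p^m} embeds in F_{p^n} iff m | n. Here 7 ∤ 37 (since 37 = 5·7 + 2 with remainder 2 ≠ 0), so F_{523^7} is not a subfield of F_{523^37}. Equivalently: if it were, the tower law would give 7 = [F_{523^7}:F_523] dividing [F_{523^37}:F_523] = 37, contradiction.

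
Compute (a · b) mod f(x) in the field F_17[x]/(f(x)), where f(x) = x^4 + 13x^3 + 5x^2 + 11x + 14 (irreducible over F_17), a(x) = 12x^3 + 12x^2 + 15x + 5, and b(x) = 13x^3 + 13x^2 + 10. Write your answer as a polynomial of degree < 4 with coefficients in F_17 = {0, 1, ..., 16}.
a · b ≡ 2x^3 + 13x^2 + 16 (mod f(x))

Multiply in F_17[x]: a(x)·b(x) = (12x^3 + 12x^2 + 15x + 5)·(13x^3 + 13x^2 + 10) = 3x^6 + 6x^5 + 11x^4 + 6x^3 + 15x^2 + 14x + 16. This has degree ≥ 4, so divide by f(x) over F_17: 3x^6 + 6x^5 + 11x^4 + 6x^3 + 15x^2 + 14x + 16 = (3x^2 + x)·(x^4 + 13x^3 + 5x^2 + 11x + 14) + (2x^3 + 13x^2 + 16). Hence a·b ≡ 2x^3 + 13x^2 + 16 (mod f). (F_17[x]/(f) is a field with 17^4 = 83521 elements since f is irreducible of degree 4.)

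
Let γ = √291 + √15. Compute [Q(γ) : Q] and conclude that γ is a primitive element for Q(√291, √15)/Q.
[Q(γ) : Q] = 4 (equivalently, Q(γ) = Q(√291, √15))

Obviously Q(γ) ⊆ Q(√291, √15), and [Q(√291, √15):Q] = 4 (since 291, 15 are distinct squarefree integers > 1 with 4365 not a perfect square). To show equality we compute the minimal polynomial of γ. From γ = √291 + √15: γ^2 = 291 + 2√(4365) + 15 = 306 + 2√(4365), so γ^2 - 306 = 2√(4365); squaring, (γ^2 - 306)^2 = 4·4365, i.e. γ^4 - 612γ^2 + 93636 - 17460 = 0, i.e. γ^4 - 612γ^2 + 76176 = 0. So γ is a root of x^4 - 612x^2 + 76176. This polynomial is irreducible over Q: it has no rational root (each ±√291 ± √15 is irrational), and any factorization into two quadratics over Q would force √(4365) ∈ Q (pairing opposite roots) or √291, √15 ∈ Q (other pairings), all impossible. Hence [Q(γ):Q] = 4 = [Q(√291, √15):Q], so Q(γ) = Q(√291, √15).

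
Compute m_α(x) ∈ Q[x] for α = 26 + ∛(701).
m_α(x) = x^3 - 78x^2 + 2028x - 18277

Set β = α - 26 = ∛(701), so β^3 = 701. Then (α - 26)^3 - 701 = 0, i.e. α is a root of g(x) = (x - 26)^3 - 701 = x^3 - 78x^2 + 2028x - 18277. Since g(x) = h(x - 26) where h(x) = x^3 - 701, and h is irreducible over Q (because 701 is not a perfect cube, so h has no rational root, and a monic cubic with no rational root is irreducible), g is also irreducible (irreducibility is preserved under the substitution x → x - 26). Hence m_α(x) = x^3 - 78x^2 + 2028x - 18277.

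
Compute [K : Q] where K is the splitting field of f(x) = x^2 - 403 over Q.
[K : Q] = 2

f(x) = x^2 - 403 factors as (x - √403)(x + √403). The splitting field is K = Q(√403). Since 403 is squarefree and > 1, it is not a perfect square, so x^2 - 403 is irreducible over Q and [Q(√403) : Q] = 2. Hence [K : Q] = 2.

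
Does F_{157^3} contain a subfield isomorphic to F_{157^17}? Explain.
No: F_{157^17} is not a subfield of F_{157^3}

F_{p^m} embeds in F_{p^n} iff m | n. Here 17 ∤ 3 (since 3 = 0·17 + 3 with remainder 3 ≠ 0), so F_{157^17} is not a subfield of F_{157^3}. Equivalently: if it were, the tower law would give 17 = [F_{157^17}:F_157] dividing [F_{157^3}:F_157] = 3, contradiction.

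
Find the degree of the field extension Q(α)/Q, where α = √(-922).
[Q(α):Q] = 2

[Q(α):Q] equals the degree of the minimal polynomial of α. Here α^2 = -922 and x^2 + 922 is irreducible (d = -922 is squarefree, ≠ 1, hence not a square), so deg(m_α) = 2. Thus [Q(α):Q] = 2.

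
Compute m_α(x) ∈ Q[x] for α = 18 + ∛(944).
m_α(x) = x^3 - 54x^2 + 972x - 6776

Set β = α - 18 = ∛(944), so β^3 = 944. Then (α - 18)^3 - 944 = 0, i.e. α is a root of g(x) = (x - 18)^3 - 944 = x^3 - 54x^2 + 972x - 6776. Since g(x) = h(x - 18) where h(x) = x^3 - 944, and h is irreducible over Q (because 944 is not a perfect cube, so h has no rational root, and a monic cubic with no rational root is irreducible), g is also irreducible (irreducibility is preserved under the substitution x → x - 18). Hence m_α(x) = x^3 - 54x^2 + 972x - 6776.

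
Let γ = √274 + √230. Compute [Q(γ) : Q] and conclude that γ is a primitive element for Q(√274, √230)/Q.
[Q(γ) : Q] = 4 (equivalently, Q(γ) = Q(√274, √230))

Obviously Q(γ) ⊆ Q(√274, √230), and [Q(√274, √230):Q] = 4 (since 274, 230 are distinct squarefree integers > 1 with 63020 not a perfect square). To show equality we compute the minimal polynomial of γ. From γ = √274 + √230: γ^2 = 274 + 2√(63020) + 230 = 504 + 2√(63020), so γ^2 - 504 = 2√(63020); squaring, (γ^2 - 504)^2 = 4·63020, i.e. γ^4 - 1008γ^2 + 254016 - 252080 = 0, i.e. γ^4 - 1008γ^2 + 1936 = 0. So γ is a root of x^4 - 1008x^2 + 1936. This polynomial is irreducible over Q: it has no rational root (each ±√274 ± √230 is irrational), and any factorization into two quadratics over Q would force √(63020) ∈ Q (pairing opposite roots) or √274, √230 ∈ Q (other pairings), all impossible. Hence [Q(γ):Q] = 4 = [Q(√274, √230):Q], so Q(γ) = Q(√274, √230).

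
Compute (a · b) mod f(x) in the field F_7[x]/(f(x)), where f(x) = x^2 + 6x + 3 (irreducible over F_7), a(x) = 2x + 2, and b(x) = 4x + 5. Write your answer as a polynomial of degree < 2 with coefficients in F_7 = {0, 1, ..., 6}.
a · b ≡ 5x (mod f(x))

Multiply in F_7[x]: a(x)·b(x) = (2x + 2)·(4x + 5) = x^2 + 4x + 3. This has degree ≥ 2, so divide by f(x) over F_7: x^2 + 4x + 3 = (1)·(x^2 + 6x + 3) + (5x). Hence a·b ≡ 5x (mod f). (F_7[x]/(f) is a field with 7^2 = 49 elements since f is irreducible of degree 2.)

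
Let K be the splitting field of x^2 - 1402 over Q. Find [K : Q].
[K : Q] = 2

f(x) = x^2 - 1402 factors as (x - √1402)(x + √1402). The splitting field is K = Q(√1402). Since 1402 is squarefree and > 1, it is not a perfect square, so x^2 - 1402 is irreducible over Q and [Q(√1402) : Q] = 2. Hence [K : Q] = 2.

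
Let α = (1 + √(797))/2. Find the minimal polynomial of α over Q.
m_α(x) = x^2 - x - 199

From 2α - 1 = √(797), squaring gives (2α - 1)^2 = 797, i.e. 4α^2 - 4α + 1 = 797, so α^2 - α + (1 - 797)/4 = 0. Since 797 ≡ 1 (mod 4), (1 - 797)/4 = -199 ∈ Z. The polynomial x^2 - x - 199 has discriminant 1 - 4·(-199) = 797, which is not a perfect square in Q (d = 797 is squarefree and ≠ 1), so x^2 - x - 199 is irreducible over Q. It is the minimal polynomial of α.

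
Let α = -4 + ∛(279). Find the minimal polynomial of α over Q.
m_α(x) = x^3 + 12x^2 + 48x - 215

Set β = α + 4 = ∛(279), so β^3 = 279. Then (α + 4)^3 - 279 = 0, i.e. α is a root of g(x) = (x + 4)^3 - 279 = x^3 + 12x^2 + 48x - 215. Since g(x) = h(x + 4) where h(x) = x^3 - 279, and h is irreducible over Q (because 279 is not a perfect cube, so h has no rational root, and a monic cubic with no rational root is irreducible), g is also irreducible (irreducibility is preserved under the substitution x → x + 4). Hence m_α(x) = x^3 + 12x^2 + 48x - 215.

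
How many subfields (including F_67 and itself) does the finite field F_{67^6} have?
F_{67^6} has 4 subfields

The subfields of F_{p^n} are exactly the fields F_{p^d} for d | n (each is the fixed field of the unique index-d subgroup of Gal(F_{p^n}/F_p) ≅ Z/nZ). The divisors of n = 6 are {1, 2, 3, 6}, giving 4 subfields: F_{67^1}, F_{67^2}, F_{67^3}, F_{67^6}.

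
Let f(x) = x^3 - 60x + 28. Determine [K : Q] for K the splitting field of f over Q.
[K : Q] = 6

By the rational root test, any rational root of the monic integer polynomial f(x) = x^3 - 60x + 28 must be an integer dividing the constant term 28, i.e. one of ±{1, 2, 4, 7, 14, 28}. Evaluating: f(1) = -31, f(-1) = 87, f(2) = -84, f(-2) = 140, f(4) = -148, f(-4) = 204, f(7) = -49, f(-7) = 105, f(14) = 1932, f(-14) = -1876, f(28) = 20300, f(-28) = -20244; none is 0, so f has no rational root and is therefore irreducible over Q (a cubic with no linear factor over a field is irreducible). For an irreducible cubic, the Galois group is A_3 or S_3 according as the discriminant disc(f) = -4a^3 - 27b^2 = -4·(-60)^3 - 27·(28)^2 = 842832 is or is not a square in Q. Here disc(f) = 842832 is not a perfect square in Q, so the Galois group of f over Q is not contained in A_3 and must be all of S_3. The splitting field has degree |S_3| = 6 over Q, so [K : Q] = 6.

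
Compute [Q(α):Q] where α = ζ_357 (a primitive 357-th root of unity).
[Q(α):Q] = 192

The minimal polynomial of ζ_357 over Q is the 357-th cyclotomic polynomial Φ_357(x), which is irreducible over Q and has degree φ(357) = 192. Hence [Q(α):Q] = φ(357) = 192.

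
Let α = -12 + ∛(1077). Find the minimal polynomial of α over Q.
m_α(x) = x^3 + 36x^2 + 432x + 651

Set β = α + 12 = ∛(1077), so β^3 = 1077. Then (α + 12)^3 - 1077 = 0, i.e. α is a root of g(x) = (x + 12)^3 - 1077 = x^3 + 36x^2 + 432x + 651. Since g(x) = h(x + 12) where h(x) = x^3 - 1077, and h is irreducible over Q (because 1077 is not a perfect cube, so h has no rational root, and a monic cubic with no rational root is irreducible), g is also irreducible (irreducibility is preserved under the substitution x → x + 12). Hence m_α(x) = x^3 + 36x^2 + 432x + 651.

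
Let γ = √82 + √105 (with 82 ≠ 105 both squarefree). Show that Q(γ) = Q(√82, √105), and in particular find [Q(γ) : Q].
[Q(γ) : Q] = 4 (equivalently, Q(γ) = Q(√82, √105))

Obviously Q(γ) ⊆ Q(√82, √105), and [Q(√82, √105):Q] = 4 (since 82, 105 are distinct squarefree integers > 1 with 8610 not a perfect square). To show equality we compute the minimal polynomial of γ. From γ = √82 + √105: γ^2 = 82 + 2√(8610) + 105 = 187 + 2√(8610), so γ^2 - 187 = 2√(8610); squaring, (γ^2 - 187)^2 = 4·8610, i.e. γ^4 - 374γ^2 + 34969 - 34440 = 0, i.e. γ^4 - 374γ^2 + 529 = 0. So γ is a root of x^4 - 374x^2 + 529. This polynomial is irreducible over Q: it has no rational root (each ±√82 ± √105 is irrational), and any factorization into two quadratics over Q would force √(8610) ∈ Q (pairing opposite roots) or √82, √105 ∈ Q (other pairings), all impossible. Hence [Q(γ):Q] = 4 = [Q(√82, √105):Q], so Q(γ) = Q(√82, √105).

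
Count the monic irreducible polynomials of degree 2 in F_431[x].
There are 92665 monic irreducible polynomials of degree 2 over F_431

Each element of F_{431^2} that lies in no proper subfield is a root of exactly one monic irreducible of degree 2 over F_431, and each such polynomial has 2 distinct roots in F_{431^2}. By Möbius inversion the count is N_431(2) = (1/2) Σ_{d|2} μ(2/d) · 431^d = (1/2)(μ(2)·431^1 + μ(1)·431^2) = 185330/2 = 92665.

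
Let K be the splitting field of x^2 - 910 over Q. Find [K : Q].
[K : Q] = 2

f(x) = x^2 - 910 factors as (x - √910)(x + √910). The splitting field is K = Q(√910). Since 910 is squarefree and > 1, it is not a perfect square, so x^2 - 910 is irreducible over Q and [Q(√910) : Q] = 2. Hence [K : Q] = 2.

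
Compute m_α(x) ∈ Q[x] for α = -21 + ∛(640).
m_α(x) = x^3 + 63x^2 + 1323x + 8621

Set β = α + 21 = ∛(640), so β^3 = 640. Then (α + 21)^3 - 640 = 0, i.e. α is a root of g(x) = (x + 21)^3 - 640 = x^3 + 63x^2 + 1323x + 8621. Since g(x) = h(x + 21) where h(x) = x^3 - 640, and h is irreducible over Q (because 640 is not a perfect cube, so h has no rational root, and a monic cubic with no rational root is irreducible), g is also irreducible (irreducibility is preserved under the substitution x → x + 21). Hence m_α(x) = x^3 + 63x^2 + 1323x + 8621.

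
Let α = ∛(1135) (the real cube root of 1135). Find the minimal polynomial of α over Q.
m_α(x) = x^3 - 1135

α satisfies α^3 = 1135, so x^3 - 1135 annihilates α. By the rational root test, a rational root p/q (in lowest terms) of x^3 - 1135 would satisfy p^3 = 1135 q^3, forcing q = 1 and p^3 = 1135; but 1135 is not a perfect cube, contradiction. A monic cubic over Q with no rational root is irreducible (any nontrivial factorization would include a linear factor). Hence x^3 - 1135 is the minimal polynomial of α, and in particular [Q(α):Q] = 3.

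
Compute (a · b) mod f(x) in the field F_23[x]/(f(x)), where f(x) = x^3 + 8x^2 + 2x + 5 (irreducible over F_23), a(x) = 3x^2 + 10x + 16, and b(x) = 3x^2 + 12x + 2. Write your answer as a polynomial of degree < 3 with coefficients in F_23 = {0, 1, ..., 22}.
a · b ≡ 20x^2 + 18x + 16 (mod f(x))

Multiply in F_23[x]: a(x)·b(x) = (3x^2 + 10x + 16)·(3x^2 + 12x + 2) = 9x^4 + 20x^3 + 13x^2 + 5x + 9. This has degree ≥ 3, so divide by f(x) over F_23: 9x^4 + 20x^3 + 13x^2 + 5x + 9 = (9x + 17)·(x^3 + 8x^2 + 2x + 5) + (20x^2 + 18x + 16). Hence a·b ≡ 20x^2 + 18x + 16 (mod f). (F_23[x]/(f) is a field with 23^3 = 12167 elements since f is irreducible of degree 3.)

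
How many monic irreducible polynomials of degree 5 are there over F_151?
There are 15700545120 monic irreducible polynomials of degree 5 over F_151

Each element of F_{151^5} that lies in no proper subfield is a root of exactly one monic irreducible of degree 5 over F_151, and each such polynomial has 5 distinct roots in F_{151^5}. By Möbius inversion the count is N_151(5) = (1/5) Σ_{d|5} μ(5/d) · 151^d = (1/5)(μ(5)·151^1 + μ(1)·151^5) = 78502725600/5 = 15700545120.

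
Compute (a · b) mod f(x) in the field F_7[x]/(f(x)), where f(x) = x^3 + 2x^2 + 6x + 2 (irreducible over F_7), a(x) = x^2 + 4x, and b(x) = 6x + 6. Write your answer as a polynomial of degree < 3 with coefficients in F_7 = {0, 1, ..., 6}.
a · b ≡ 4x^2 + 2x + 2 (mod f(x))

Multiply in F_7[x]: a(x)·b(x) = (x^2 + 4x)·(6x + 6) = 6x^3 + 2x^2 + 3x. This has degree ≥ 3, so divide by f(x) over F_7: 6x^3 + 2x^2 + 3x = (6)·(x^3 + 2x^2 + 6x + 2) + (4x^2 + 2x + 2). Hence a·b ≡ 4x^2 + 2x + 2 (mod f). (F_7[x]/(f) is a field with 7^3 = 343 elements since f is irreducible of degree 3.)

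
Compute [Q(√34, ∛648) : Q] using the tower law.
[Q(√34, ∛648) : Q] = 6

Let L = Q(√34, ∛648). Since Q(√34) ⊂ L and [Q(√34):Q] = 2, the tower law gives 2 | [L:Q]. Likewise Q(∛648) ⊂ L with [Q(∛648):Q] = 3 (because 648 is not a perfect cube), so 3 | [L:Q]. As gcd(2,3) = 1, [L:Q] is divisible by 6. Conversely L is generated over Q by √34 and ∛648, so [L:Q] ≤ 2·3 = 6. Therefore [Q(√34, ∛648) : Q] = 6.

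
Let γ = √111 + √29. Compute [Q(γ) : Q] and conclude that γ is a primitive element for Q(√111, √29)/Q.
[Q(γ) : Q] = 4 (equivalently, Q(γ) = Q(√111, √29))

Obviously Q(γ) ⊆ Q(√111, √29), and [Q(√111, √29):Q] = 4 (since 111, 29 are distinct squarefree integers > 1 with 3219 not a perfect square). To show equality we compute the minimal polynomial of γ. From γ = √111 + √29: γ^2 = 111 + 2√(3219) + 29 = 140 + 2√(3219), so γ^2 - 140 = 2√(3219); squaring, (γ^2 - 140)^2 = 4·3219, i.e. γ^4 - 280γ^2 + 19600 - 12876 = 0, i.e. γ^4 - 280γ^2 + 6724 = 0. So γ is a root of x^4 - 280x^2 + 6724. This polynomial is irreducible over Q: it has no rational root (each ±√111 ± √29 is irrational), and any factorization into two quadratics over Q would force √(3219) ∈ Q (pairing opposite roots) or √111, √29 ∈ Q (other pairings), all impossible. Hence [Q(γ):Q] = 4 = [Q(√111, √29):Q], so Q(γ) = Q(√111, √29).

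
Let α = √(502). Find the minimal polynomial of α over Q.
m_α(x) = x^2 - 502

α satisfies α^2 - 502 = 0, so x^2 - 502 annihilates α. Since d = 502 is squarefree and ≠ 1, it is not a perfect square in Q, so x^2 - 502 has no rational root and is therefore irreducible over Q (a degree-2 polynomial over a field is irreducible iff it has no root). Hence m_α(x) = x^2 - 502.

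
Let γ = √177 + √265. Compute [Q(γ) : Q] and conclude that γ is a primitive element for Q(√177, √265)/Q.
[Q(γ) : Q] = 4 (equivalently, Q(γ) = Q(√177, √265))

Obviously Q(γ) ⊆ Q(√177, √265), and [Q(√177, √265):Q] = 4 (since 177, 265 are distinct squarefree integers > 1 with 46905 not a perfect square). To show equality we compute the minimal polynomial of γ. From γ = √177 + √265: γ^2 = 177 + 2√(46905) + 265 = 442 + 2√(46905), so γ^2 - 442 = 2√(46905); squaring, (γ^2 - 442)^2 = 4·46905, i.e. γ^4 - 884γ^2 + 195364 - 187620 = 0, i.e. γ^4 - 884γ^2 + 7744 = 0. So γ is a root of x^4 - 884x^2 + 7744. This polynomial is irreducible over Q: it has no rational root (each ±√177 ± √265 is irrational), and any factorization into two quadratics over Q would force √(46905) ∈ Q (pairing opposite roots) or √177, √265 ∈ Q (other pairings), all impossible. Hence [Q(γ):Q] = 4 = [Q(√177, √265):Q], so Q(γ) = Q(√177, √265).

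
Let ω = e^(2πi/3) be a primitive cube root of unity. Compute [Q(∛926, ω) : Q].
[Q(∛926, ω) : Q] = 6

[Q(∛926):Q] = 3 (min poly x^3 - 926, irreducible since 926 is not a perfect cube). [Q(ω):Q] = 2 (min poly x^2 + x + 1). Since Q(∛926) ⊂ R and ω ∉ R, we have ω ∉ Q(∛926), so x^2 + x + 1 remains irreducible over Q(∛926) and [Q(∛926, ω) : Q(∛926)] = 2. By the tower law, [Q(∛926, ω) : Q] = 3 · 2 = 6. (In fact Q(∛926, ω) is the splitting field of x^3 - 926 over Q.)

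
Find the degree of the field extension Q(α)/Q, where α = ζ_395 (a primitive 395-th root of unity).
[Q(α):Q] = 312

The minimal polynomial of ζ_395 over Q is the 395-th cyclotomic polynomial Φ_395(x), which is irreducible over Q and has degree φ(395) = 312. Hence [Q(α):Q] = φ(395) = 312.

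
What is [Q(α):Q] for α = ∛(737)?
[Q(α):Q] = 3

The minimal polynomial of α is x^3 - 737, irreducible over Q since 737 is not a perfect cube (so x^3 - 737 has no rational root). Hence [Q(α):Q] = deg(m_α) = 3.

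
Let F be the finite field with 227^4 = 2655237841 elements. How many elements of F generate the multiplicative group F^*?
There are φ(2655237840) = 664731648 primitive elements

F_q^* is cyclic of order q - 1 = 2655237840. A cyclic group of order m has exactly φ(m) generators. Here m = 2655237840 = 2^4 · 3 · 5 · 19 · 113 · 5153, so the number of primitive elements is φ(2655237840) = 664731648.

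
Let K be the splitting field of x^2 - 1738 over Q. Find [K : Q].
[K : Q] = 2

f(x) = x^2 - 1738 factors as (x - √1738)(x + √1738). The splitting field is K = Q(√1738). Since 1738 is squarefree and > 1, it is not a perfect square, so x^2 - 1738 is irreducible over Q and [Q(√1738) : Q] = 2. Hence [K : Q] = 2.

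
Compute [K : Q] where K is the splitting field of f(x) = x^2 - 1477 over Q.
[K : Q] = 2

f(x) = x^2 - 1477 factors as (x - √1477)(x + √1477). The splitting field is K = Q(√1477). Since 1477 is squarefree and > 1, it is not a perfect square, so x^2 - 1477 is irreducible over Q and [Q(√1477) : Q] = 2. Hence [K : Q] = 2.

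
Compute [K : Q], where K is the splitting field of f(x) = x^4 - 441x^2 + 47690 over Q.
[K : Q] = 4

Solving the quadratic in x^2: x^2 = (441 ± √(441^2 - 4·47690))/2 = (441 ± √3721)/2 = (441 ± 61)/2, giving x^2 = 251 or x^2 = 190. So f(x) = (x^2 - 251)(x^2 - 190) and the roots of f are ±√251, ±√190. Hence the splitting field is K = Q(√251, √190). Since 251 and 190 are distinct squarefree integers > 1, their product 47690 is not a perfect square, so √190 ∉ Q(√251). By the tower law [K:Q] = [Q(√251,√190):Q(√251)] · [Q(√251):Q] = 2 · 2 = 4.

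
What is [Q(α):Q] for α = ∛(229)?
[Q(α):Q] = 3

The minimal polynomial of α is x^3 - 229, irreducible over Q since 229 is not a perfect cube (so x^3 - 229 has no rational root). Hence [Q(α):Q] = deg(m_α) = 3.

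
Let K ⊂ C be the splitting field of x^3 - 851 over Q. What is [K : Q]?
[K : Q] = 6

The roots of x^3 - 851 are ∛851, ω∛851, ω^2∛851 where ω = e^(2πi/3) is a primitive cube root of unity, so K = Q(∛851, ω). Now [Q(∛851):Q] = 3 (since 851 is not a perfect cube, x^3 - 851 is irreducible) and [Q(ω):Q] = 2. Both 2 and 3 divide [K:Q], and [K:Q] ≤ 3·2 = 6, so [K:Q] = 6. (Equivalently: Q(∛851) ⊂ R but ω ∉ R, so [K : Q(∛851)] = 2.)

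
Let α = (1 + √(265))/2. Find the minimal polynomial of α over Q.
m_α(x) = x^2 - x - 66

From 2α - 1 = √(265), squaring gives (2α - 1)^2 = 265, i.e. 4α^2 - 4α + 1 = 265, so α^2 - α + (1 - 265)/4 = 0. Since 265 ≡ 1 (mod 4), (1 - 265)/4 = -66 ∈ Z. The polynomial x^2 - x - 66 has discriminant 1 - 4·(-66) = 265, which is not a perfect square in Q (d = 265 is squarefree and ≠ 1), so x^2 - x - 66 is irreducible over Q. It is the minimal polynomial of α.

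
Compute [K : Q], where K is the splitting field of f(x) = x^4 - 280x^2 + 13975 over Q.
[K : Q] = 4

Solving the quadratic in x^2: x^2 = (280 ± √(280^2 - 4·13975))/2 = (280 ± √22500)/2 = (280 ± 150)/2, giving x^2 = 215 or x^2 = 65. So f(x) = (x^2 - 215)(x^2 - 65) and the roots of f are ±√215, ±√65. Hence the splitting field is K = Q(√215, √65). Since 215 and 65 are distinct squarefree integers > 1, their product 13975 is not a perfect square, so √65 ∉ Q(√215). By the tower law [K:Q] = [Q(√215,√65):Q(√215)] · [Q(√215):Q] = 2 · 2 = 4.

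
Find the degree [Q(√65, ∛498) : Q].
[Q(√65, ∛498) : Q] = 6

Let L = Q(√65, ∛498). Since Q(√65) ⊂ L and [Q(√65):Q] = 2, the tower law gives 2 | [L:Q]. Likewise Q(∛498) ⊂ L with [Q(∛498):Q] = 3 (because 498 is not a perfect cube), so 3 | [L:Q]. As gcd(2,3) = 1, [L:Q] is divisible by 6. Conversely L is generated over Q by √65 and ∛498, so [L:Q] ≤ 2·3 = 6. Therefore [Q(√65, ∛498) : Q] = 6.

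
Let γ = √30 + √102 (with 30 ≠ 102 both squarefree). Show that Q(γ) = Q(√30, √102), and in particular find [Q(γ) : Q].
[Q(γ) : Q] = 4 (equivalently, Q(γ) = Q(√30, √102))

Obviously Q(γ) ⊆ Q(√30, √102), and [Q(√30, √102):Q] = 4 (since 30, 102 are distinct squarefree integers > 1 with 3060 not a perfect square). To show equality we compute the minimal polynomial of γ. From γ = √30 + √102: γ^2 = 30 + 2√(3060) + 102 = 132 + 2√(3060), so γ^2 - 132 = 2√(3060); squaring, (γ^2 - 132)^2 = 4·3060, i.e. γ^4 - 264γ^2 + 17424 - 12240 = 0, i.e. γ^4 - 264γ^2 + 5184 = 0. So γ is a root of x^4 - 264x^2 + 5184. This polynomial is irreducible over Q: it has no rational root (each ±√30 ± √102 is irrational), and any factorization into two quadratics over Q would force √(3060) ∈ Q (pairing opposite roots) or √30, √102 ∈ Q (other pairings), all impossible. Hence [Q(γ):Q] = 4 = [Q(√30, √102):Q], so Q(γ) = Q(√30, √102).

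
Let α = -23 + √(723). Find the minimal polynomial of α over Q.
m_α(x) = x^2 + 46x - 194

From α + 23 = √(723), squaring gives (α + 23)^2 = 723, i.e. α^2 + 46α + 529 = 723, so α^2 + 46α - 194 = 0. The discriminant of x^2 + 46x - 194 is (46)^2 - 4·(-194) = 2116 + 776 = 2892, and 4·(723) is not a perfect square in Q since 723 is squarefree and ≠ 1. Hence x^2 + 46x - 194 is irreducible over Q and is the minimal polynomial of α.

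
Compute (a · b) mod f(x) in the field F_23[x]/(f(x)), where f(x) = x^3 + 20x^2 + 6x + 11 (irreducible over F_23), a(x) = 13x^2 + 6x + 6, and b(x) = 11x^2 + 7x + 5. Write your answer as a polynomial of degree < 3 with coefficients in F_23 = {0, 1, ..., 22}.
a · b ≡ 15x^2 + 20x + 1 (mod f(x))

Multiply in F_23[x]: a(x)·b(x) = (13x^2 + 6x + 6)·(11x^2 + 7x + 5) = 5x^4 + 19x^3 + 12x^2 + 3x + 7. This has degree ≥ 3, so divide by f(x) over F_23: 5x^4 + 19x^3 + 12x^2 + 3x + 7 = (5x + 11)·(x^3 + 20x^2 + 6x + 11) + (15x^2 + 20x + 1). Hence a·b ≡ 15x^2 + 20x + 1 (mod f). (F_23[x]/(f) is a field with 23^3 = 12167 elements since f is irreducible of degree 3.)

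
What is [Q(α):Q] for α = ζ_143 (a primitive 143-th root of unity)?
[Q(α):Q] = 120

The minimal polynomial of ζ_143 over Q is the 143-th cyclotomic polynomial Φ_143(x), which is irreducible over Q and has degree φ(143) = 120. Hence [Q(α):Q] = φ(143) = 120.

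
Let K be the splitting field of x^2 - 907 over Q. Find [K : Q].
[K : Q] = 2

f(x) = x^2 - 907 factors as (x - √907)(x + √907). The splitting field is K = Q(√907). Since 907 is squarefree and > 1, it is not a perfect square, so x^2 - 907 is irreducible over Q and [Q(√907) : Q] = 2. Hence [K : Q] = 2.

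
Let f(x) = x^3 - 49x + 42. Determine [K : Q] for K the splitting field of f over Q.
[K : Q] = 6

By the rational root test, any rational root of the monic integer polynomial f(x) = x^3 - 49x + 42 must be an integer dividing the constant term 42, i.e. one of ±{1, 2, 3, 6, 7, 14, 21, 42}. Evaluating: f(1) = -6, f(-1) = 90, f(2) = -48, f(-2) = 132, f(3) = -78, f(-3) = 162, f(6) = -36, f(-6) = 120, f(7) = 42, f(-7) = 42, f(14) = 2100, f(-14) = -2016, f(21) = 8274, f(-21) = -8190, f(42) = 72072, f(-42) = -71988; none is 0, so f has no rational root and is therefore irreducible over Q (a cubic with no linear factor over a field is irreducible). For an irreducible cubic, the Galois group is A_3 or S_3 according as the discriminant disc(f) = -4a^3 - 27b^2 = -4·(-49)^3 - 27·(42)^2 = 422968 is or is not a square in Q. Here disc(f) = 422968 is not a perfect square in Q, so the Galois group of f over Q is not contained in A_3 and must be all of S_3. The splitting field has degree |S_3| = 6 over Q, so [K : Q] = 6.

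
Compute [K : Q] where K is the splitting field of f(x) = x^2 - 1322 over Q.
[K : Q] = 2

f(x) = x^2 - 1322 factors as (x - √1322)(x + √1322). The splitting field is K = Q(√1322). Since 1322 is squarefree and > 1, it is not a perfect square, so x^2 - 1322 is irreducible over Q and [Q(√1322) : Q] = 2. Hence [K : Q] = 2.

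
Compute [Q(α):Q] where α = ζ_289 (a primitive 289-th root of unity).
[Q(α):Q] = 272

The minimal polynomial of ζ_289 over Q is the 289-th cyclotomic polynomial Φ_289(x), which is irreducible over Q and has degree φ(289) = 272. Hence [Q(α):Q] = φ(289) = 272.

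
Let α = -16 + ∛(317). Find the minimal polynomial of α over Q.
m_α(x) = x^3 + 48x^2 + 768x + 3779

Set β = α + 16 = ∛(317), so β^3 = 317. Then (α + 16)^3 - 317 = 0, i.e. α is a root of g(x) = (x + 16)^3 - 317 = x^3 + 48x^2 + 768x + 3779. Since g(x) = h(x + 16) where h(x) = x^3 - 317, and h is irreducible over Q (because 317 is not a perfect cube, so h has no rational root, and a monic cubic with no rational root is irreducible), g is also irreducible (irreducibility is preserved under the substitution x → x + 16). Hence m_α(x) = x^3 + 48x^2 + 768x + 3779.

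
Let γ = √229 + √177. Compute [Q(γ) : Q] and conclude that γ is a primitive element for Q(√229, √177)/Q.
[Q(γ) : Q] = 4 (equivalently, Q(γ) = Q(√229, √177))

Obviously Q(γ) ⊆ Q(√229, √177), and [Q(√229, √177):Q] = 4 (since 229, 177 are distinct squarefree integers > 1 with 40533 not a perfect square). To show equality we compute the minimal polynomial of γ. From γ = √229 + √177: γ^2 = 229 + 2√(40533) + 177 = 406 + 2√(40533), so γ^2 - 406 = 2√(40533); squaring, (γ^2 - 406)^2 = 4·40533, i.e. γ^4 - 812γ^2 + 164836 - 162132 = 0, i.e. γ^4 - 812γ^2 + 2704 = 0. So γ is a root of x^4 - 812x^2 + 2704. This polynomial is irreducible over Q: it has no rational root (each ±√229 ± √177 is irrational), and any factorization into two quadratics over Q would force √(40533) ∈ Q (pairing opposite roots) or √229, √177 ∈ Q (other pairings), all impossible. Hence [Q(γ):Q] = 4 = [Q(√229, √177):Q], so Q(γ) = Q(√229, √177).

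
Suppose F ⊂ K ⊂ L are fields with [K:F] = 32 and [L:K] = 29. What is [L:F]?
[L:F] = 928

The tower law says that for any tower of field extensions F ⊂ K ⊂ L with finite degrees, [L:F] = [L:K] · [K:F]. Here this gives [L:F] = 29 · 32 = 928.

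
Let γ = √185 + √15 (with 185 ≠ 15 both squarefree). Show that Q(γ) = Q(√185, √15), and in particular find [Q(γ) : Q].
[Q(γ) : Q] = 4 (equivalently, Q(γ) = Q(√185, √15))

Obviously Q(γ) ⊆ Q(√185, √15), and [Q(√185, √15):Q] = 4 (since 185, 15 are distinct squarefree integers > 1 with 2775 not a perfect square). To show equality we compute the minimal polynomial of γ. From γ = √185 + √15: γ^2 = 185 + 2√(2775) + 15 = 200 + 2√(2775), so γ^2 - 200 = 2√(2775); squaring, (γ^2 - 200)^2 = 4·2775, i.e. γ^4 - 400γ^2 + 40000 - 11100 = 0, i.e. γ^4 - 400γ^2 + 28900 = 0. So γ is a root of x^4 - 400x^2 + 28900. This polynomial is irreducible over Q: it has no rational root (each ±√185 ± √15 is irrational), and any factorization into two quadratics over Q would force √(2775) ∈ Q (pairing opposite roots) or √185, √15 ∈ Q (other pairings), all impossible. Hence [Q(γ):Q] = 4 = [Q(√185, √15):Q], so Q(γ) = Q(√185, √15).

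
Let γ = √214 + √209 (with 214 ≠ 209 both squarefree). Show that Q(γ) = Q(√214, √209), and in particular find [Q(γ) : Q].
[Q(γ) : Q] = 4 (equivalently, Q(γ) = Q(√214, √209))

Obviously Q(γ) ⊆ Q(√214, √209), and [Q(√214, √209):Q] = 4 (since 214, 209 are distinct squarefree integers > 1 with 44726 not a perfect square). To show equality we compute the minimal polynomial of γ. From γ = √214 + √209: γ^2 = 214 + 2√(44726) + 209 = 423 + 2√(44726), so γ^2 - 423 = 2√(44726); squaring, (γ^2 - 423)^2 = 4·44726, i.e. γ^4 - 846γ^2 + 178929 - 178904 = 0, i.e. γ^4 - 846γ^2 + 25 = 0. So γ is a root of x^4 - 846x^2 + 25. This polynomial is irreducible over Q: it has no rational root (each ±√214 ± √209 is irrational), and any factorization into two quadratics over Q would force √(44726) ∈ Q (pairing opposite roots) or √214, √209 ∈ Q (other pairings), all impossible. Hence [Q(γ):Q] = 4 = [Q(√214, √209):Q], so Q(γ) = Q(√214, √209).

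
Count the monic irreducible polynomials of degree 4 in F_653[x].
There are 45456052218 monic irreducible polynomials of degree 4 over F_653

Each element of F_{653^4} that lies in no proper subfield is a root of exactly one monic irreducible of degree 4 over F_653, and each such polynomial has 4 distinct roots in F_{653^4}. By Möbius inversion the count is N_653(4) = (1/4) Σ_{d|4} μ(4/d) · 653^d = (1/4)(μ(4)·653^1 + μ(2)·653^2 + μ(1)·653^4) = 181824208872/4 = 45456052218.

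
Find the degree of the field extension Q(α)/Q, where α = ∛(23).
[Q(α):Q] = 3

The minimal polynomial of α is x^3 - 23, irreducible over Q since 23 is not a perfect cube (so x^3 - 23 has no rational root). Hence [Q(α):Q] = deg(m_α) = 3.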